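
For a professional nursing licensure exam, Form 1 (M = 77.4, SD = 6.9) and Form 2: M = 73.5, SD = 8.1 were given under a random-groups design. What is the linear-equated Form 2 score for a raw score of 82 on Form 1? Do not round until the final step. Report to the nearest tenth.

78.9

Linear equating: y = (SD_Y/SD_X)(x − M_X) + M_Y
y = (8.1/6.9)(82 − 77.4) + 73.5
y = 1.173913 × 4.6 + 73.5 = 5.4000 + 73.5 = 78.9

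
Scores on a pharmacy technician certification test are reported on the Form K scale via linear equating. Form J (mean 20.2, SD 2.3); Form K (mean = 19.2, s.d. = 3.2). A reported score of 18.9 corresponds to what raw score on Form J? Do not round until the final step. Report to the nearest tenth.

20.0

Invert y = (SD_Y/SD_X)(x − M_X) + M_Y:
x = (SD_X/SD_Y)(y − M_Y) + M_X = (2.3/3.2)(18.9 − 19.2) + 20.2
x = 0.718750 × -0.300 + 20.2 = 20.0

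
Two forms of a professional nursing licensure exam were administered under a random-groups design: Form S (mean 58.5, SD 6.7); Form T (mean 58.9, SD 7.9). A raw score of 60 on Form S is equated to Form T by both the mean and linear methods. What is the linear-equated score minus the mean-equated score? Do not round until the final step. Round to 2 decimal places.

Mean-equated: 60 + (58.9 − 58.5) = 60.40
Linear-equated: (7.9/6.7)(60 − 58.5) + 58.9 = 60.669
Difference = 60.669 − 60.40 = 0.27

0.27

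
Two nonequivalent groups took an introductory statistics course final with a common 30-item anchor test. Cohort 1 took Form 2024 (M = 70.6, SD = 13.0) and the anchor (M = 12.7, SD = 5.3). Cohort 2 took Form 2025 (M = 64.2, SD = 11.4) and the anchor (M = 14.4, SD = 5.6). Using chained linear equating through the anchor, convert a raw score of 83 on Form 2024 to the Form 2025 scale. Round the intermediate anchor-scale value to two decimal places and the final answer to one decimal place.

Form 2024 → anchor (Cohort 1): v = (5.3/13.0)(83 − 70.6) + 12.7 = 17.76
anchor → Form 2025 (Cohort 2): y = (11.4/5.6)(17.76 − 14.4) + 64.2 = 71.0

71.0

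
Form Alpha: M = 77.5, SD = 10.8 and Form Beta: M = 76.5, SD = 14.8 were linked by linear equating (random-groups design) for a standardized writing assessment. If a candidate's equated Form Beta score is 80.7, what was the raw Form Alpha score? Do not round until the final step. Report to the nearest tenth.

80.6

Invert y = (SD_Y/SD_X)(x − M_X) + M_Y:
x = (SD_X/SD_Y)(y − M_Y) + M_X = (10.8/14.8)(80.7 − 76.5) + 77.5
x = 0.729730 × 4.200 + 77.5 = 80.6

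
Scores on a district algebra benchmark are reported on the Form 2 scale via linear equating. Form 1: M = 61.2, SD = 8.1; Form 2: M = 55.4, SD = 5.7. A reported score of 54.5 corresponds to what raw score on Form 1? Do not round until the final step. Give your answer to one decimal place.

Invert y = (SD_Y/SD_X)(x − M_X) + M_Y:
x = (SD_X/SD_Y)(y − M_Y) + M_X = (8.1/5.7)(54.5 − 55.4) + 61.2
x = 1.421053 × -0.900 + 61.2 = 59.9

59.9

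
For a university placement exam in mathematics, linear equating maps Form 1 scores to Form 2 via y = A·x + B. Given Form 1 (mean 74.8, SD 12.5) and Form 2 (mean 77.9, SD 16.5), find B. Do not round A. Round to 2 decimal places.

-20.84

A = SD_Y / SD_X = 16.5 / 12.5 = 1.320000
B = M_Y − A·M_X = 77.9 − 1.320000 × 74.8 = -20.84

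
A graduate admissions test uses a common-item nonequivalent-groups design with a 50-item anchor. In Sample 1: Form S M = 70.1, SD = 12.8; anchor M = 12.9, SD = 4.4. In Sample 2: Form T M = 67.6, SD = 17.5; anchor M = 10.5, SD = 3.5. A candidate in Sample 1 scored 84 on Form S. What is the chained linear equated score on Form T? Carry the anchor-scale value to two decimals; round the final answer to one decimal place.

Form S → anchor (Sample 1): v = (4.4/12.8)(84 − 70.1) + 12.9 = 17.68
anchor → Form T (Sample 2): y = (17.5/3.5)(17.68 − 10.5) + 67.6 = 103.5

103.5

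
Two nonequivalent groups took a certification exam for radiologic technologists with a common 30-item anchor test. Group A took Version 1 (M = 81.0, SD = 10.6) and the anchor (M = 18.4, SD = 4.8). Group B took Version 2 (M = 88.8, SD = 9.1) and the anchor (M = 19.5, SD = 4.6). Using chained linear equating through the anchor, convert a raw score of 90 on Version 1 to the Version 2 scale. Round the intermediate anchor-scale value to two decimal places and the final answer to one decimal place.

94.7

Version 1 → anchor (Group A): v = (4.8/10.6)(90 − 81.0) + 18.4 = 22.48
anchor → Version 2 (Group B): y = (9.1/4.6)(22.48 − 19.5) + 88.8 = 94.7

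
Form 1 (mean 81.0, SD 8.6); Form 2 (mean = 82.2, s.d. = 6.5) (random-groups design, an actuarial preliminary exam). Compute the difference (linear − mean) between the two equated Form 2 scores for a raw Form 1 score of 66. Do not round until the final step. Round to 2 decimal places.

Mean-equated: 66 + (82.2 − 81.0) = 67.20
Linear-equated: (6.5/8.6)(66 − 81.0) + 82.2 = 70.863
Difference = 70.863 − 67.20 = 3.66

3.66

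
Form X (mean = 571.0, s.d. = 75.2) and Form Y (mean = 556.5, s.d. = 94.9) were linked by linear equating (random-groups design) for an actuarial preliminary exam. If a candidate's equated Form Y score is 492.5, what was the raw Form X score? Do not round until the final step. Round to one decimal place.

520.3

Invert y = (SD_Y/SD_X)(x − M_X) + M_Y:
x = (SD_X/SD_Y)(y − M_Y) + M_X = (75.2/94.9)(492.5 − 556.5) + 571.0
x = 0.792413 × -64.000 + 571.0 = 520.3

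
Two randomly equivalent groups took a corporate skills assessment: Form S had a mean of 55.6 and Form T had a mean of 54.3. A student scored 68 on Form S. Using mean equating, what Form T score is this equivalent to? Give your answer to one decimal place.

Mean equating: y = x + (M_Y − M_X) = 68 + (54.3 − 55.6) = 66.7

66.7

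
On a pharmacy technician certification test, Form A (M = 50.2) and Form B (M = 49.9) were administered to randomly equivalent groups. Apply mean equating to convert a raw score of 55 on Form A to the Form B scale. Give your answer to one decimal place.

Mean equating: y = x + (M_Y − M_X) = 55 + (49.9 − 50.2) = 54.7

54.7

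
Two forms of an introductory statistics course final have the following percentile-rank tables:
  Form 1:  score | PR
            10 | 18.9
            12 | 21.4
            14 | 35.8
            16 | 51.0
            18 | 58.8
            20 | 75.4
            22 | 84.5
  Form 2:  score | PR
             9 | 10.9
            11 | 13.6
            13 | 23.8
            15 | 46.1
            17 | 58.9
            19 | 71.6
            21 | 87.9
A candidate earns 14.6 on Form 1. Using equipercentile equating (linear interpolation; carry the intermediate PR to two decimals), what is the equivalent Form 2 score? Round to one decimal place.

14.5

PR of 14.6 on Form 1: 35.8 + (14.6 − 14)/(16 − 14) × (51.0 − 35.8) = 40.36
On Form 2, PR 40.36 falls between score 13 (PR 23.8) and 15 (PR 46.1).
Interpolate: 13 + (40.36 − 23.8)/(46.1 − 23.8) × (15 − 13) = 14.5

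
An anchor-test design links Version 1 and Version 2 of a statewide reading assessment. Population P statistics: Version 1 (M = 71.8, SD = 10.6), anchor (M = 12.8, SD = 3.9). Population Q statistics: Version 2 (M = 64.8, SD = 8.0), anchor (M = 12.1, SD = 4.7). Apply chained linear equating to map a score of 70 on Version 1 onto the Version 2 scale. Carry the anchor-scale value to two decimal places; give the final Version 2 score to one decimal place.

Version 1 → anchor (Population P): v = (3.9/10.6)(70 − 71.8) + 12.8 = 12.14
anchor → Version 2 (Population Q): y = (8.0/4.7)(12.14 − 12.1) + 64.8 = 64.9

64.9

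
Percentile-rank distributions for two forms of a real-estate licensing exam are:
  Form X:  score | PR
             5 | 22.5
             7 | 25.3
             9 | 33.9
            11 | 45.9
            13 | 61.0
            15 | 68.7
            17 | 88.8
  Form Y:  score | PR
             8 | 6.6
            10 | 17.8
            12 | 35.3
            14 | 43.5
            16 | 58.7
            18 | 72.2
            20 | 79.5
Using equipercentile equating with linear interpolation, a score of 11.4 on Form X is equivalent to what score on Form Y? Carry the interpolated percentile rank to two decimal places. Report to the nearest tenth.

14.7

PR of 11.4 on Form X: 45.9 + (11.4 − 11)/(13 − 11) × (61.0 − 45.9) = 48.92
On Form Y, PR 48.92 falls between score 14 (PR 43.5) and 16 (PR 58.7).
Interpolate: 14 + (48.92 − 43.5)/(58.7 − 43.5) × (16 − 14) = 14.7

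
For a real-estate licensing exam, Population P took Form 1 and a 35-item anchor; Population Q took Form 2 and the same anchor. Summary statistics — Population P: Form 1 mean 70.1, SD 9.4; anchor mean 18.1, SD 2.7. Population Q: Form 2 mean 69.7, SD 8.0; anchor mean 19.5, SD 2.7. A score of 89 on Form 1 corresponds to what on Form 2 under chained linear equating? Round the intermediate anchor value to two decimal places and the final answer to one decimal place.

Form 1 → anchor (Population P): v = (2.7/9.4)(89 − 70.1) + 18.1 = 23.53
anchor → Form 2 (Population Q): y = (8.0/2.7)(23.53 − 19.5) + 69.7 = 81.6

81.6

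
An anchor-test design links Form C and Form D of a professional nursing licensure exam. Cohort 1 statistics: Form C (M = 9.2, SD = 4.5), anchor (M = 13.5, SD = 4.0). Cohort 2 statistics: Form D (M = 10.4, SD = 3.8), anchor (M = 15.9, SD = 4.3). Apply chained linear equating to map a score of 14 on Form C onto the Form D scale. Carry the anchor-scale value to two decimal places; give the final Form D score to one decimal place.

Form C → anchor (Cohort 1): v = (4.0/4.5)(14 − 9.2) + 13.5 = 17.77
anchor → Form D (Cohort 2): y = (3.8/4.3)(17.77 − 15.9) + 10.4 = 12.1

12.1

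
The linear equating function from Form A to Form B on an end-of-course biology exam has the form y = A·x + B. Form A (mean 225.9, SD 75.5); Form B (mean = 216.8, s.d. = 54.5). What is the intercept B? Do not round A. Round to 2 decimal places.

A = SD_Y / SD_X = 54.5 / 75.5 = 0.721854
B = M_Y − A·M_X = 216.8 − 0.721854 × 225.9 = 53.73

53.73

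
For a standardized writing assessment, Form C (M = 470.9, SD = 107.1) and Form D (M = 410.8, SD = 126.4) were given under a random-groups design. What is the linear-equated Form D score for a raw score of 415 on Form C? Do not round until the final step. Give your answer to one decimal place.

Linear equating: y = (SD_Y/SD_X)(x − M_X) + M_Y
y = (126.4/107.1)(415 − 470.9) + 410.8
y = 1.180205 × -55.9 + 410.8 = -65.9735 + 410.8 = 344.8

344.8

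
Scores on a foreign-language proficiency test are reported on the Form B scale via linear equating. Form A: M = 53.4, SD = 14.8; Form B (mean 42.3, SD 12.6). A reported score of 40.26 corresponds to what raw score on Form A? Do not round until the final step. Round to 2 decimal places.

51.00

Invert y = (SD_Y/SD_X)(x − M_X) + M_Y:
x = (SD_X/SD_Y)(y − M_Y) + M_X = (14.8/12.6)(40.26 − 42.3) + 53.4
x = 1.174603 × -2.040 + 53.4 = 51.00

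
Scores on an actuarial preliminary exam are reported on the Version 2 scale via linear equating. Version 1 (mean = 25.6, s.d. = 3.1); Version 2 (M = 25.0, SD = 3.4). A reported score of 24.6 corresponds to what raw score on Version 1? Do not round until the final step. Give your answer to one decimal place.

25.2

Invert y = (SD_Y/SD_X)(x − M_X) + M_Y:
x = (SD_X/SD_Y)(y − M_Y) + M_X = (3.1/3.4)(24.6 − 25.0) + 25.6
x = 0.911765 × -0.400 + 25.6 = 25.2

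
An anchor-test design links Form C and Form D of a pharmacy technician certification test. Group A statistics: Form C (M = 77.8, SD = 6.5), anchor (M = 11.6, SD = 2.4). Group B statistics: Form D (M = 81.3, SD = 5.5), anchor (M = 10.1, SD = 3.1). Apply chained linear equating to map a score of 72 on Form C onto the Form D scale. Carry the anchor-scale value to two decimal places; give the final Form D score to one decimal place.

80.2

Form C → anchor (Group A): v = (2.4/6.5)(72 − 77.8) + 11.6 = 9.46
anchor → Form D (Group B): y = (5.5/3.1)(9.46 − 10.1) + 81.3 = 80.2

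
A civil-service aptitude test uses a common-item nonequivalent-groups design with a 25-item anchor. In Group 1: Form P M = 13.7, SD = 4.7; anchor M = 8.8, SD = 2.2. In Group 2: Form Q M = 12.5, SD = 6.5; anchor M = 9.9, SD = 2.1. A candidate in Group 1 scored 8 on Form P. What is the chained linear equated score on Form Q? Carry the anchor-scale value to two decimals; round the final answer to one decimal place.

0.8

Form P → anchor (Group 1): v = (2.2/4.7)(8 − 13.7) + 8.8 = 6.13
anchor → Form Q (Group 2): y = (6.5/2.1)(6.13 − 9.9) + 12.5 = 0.8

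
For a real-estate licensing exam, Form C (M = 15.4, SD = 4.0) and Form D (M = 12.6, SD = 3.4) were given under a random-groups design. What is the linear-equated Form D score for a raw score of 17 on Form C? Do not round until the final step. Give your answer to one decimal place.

14.0

Linear equating: y = (SD_Y/SD_X)(x − M_X) + M_Y
y = (3.4/4.0)(17 − 15.4) + 12.6
y = 0.850000 × 1.6 + 12.6 = 1.3600 + 12.6 = 14.0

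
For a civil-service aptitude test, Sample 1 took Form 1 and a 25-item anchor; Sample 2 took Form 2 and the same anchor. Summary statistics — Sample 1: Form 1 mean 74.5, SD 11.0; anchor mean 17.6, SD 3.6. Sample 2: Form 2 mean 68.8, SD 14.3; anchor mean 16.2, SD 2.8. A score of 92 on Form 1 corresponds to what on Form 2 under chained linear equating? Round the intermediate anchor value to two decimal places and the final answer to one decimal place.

Form 1 → anchor (Sample 1): v = (3.6/11.0)(92 − 74.5) + 17.6 = 23.33
anchor → Form 2 (Sample 2): y = (14.3/2.8)(23.33 − 16.2) + 68.8 = 105.2

105.2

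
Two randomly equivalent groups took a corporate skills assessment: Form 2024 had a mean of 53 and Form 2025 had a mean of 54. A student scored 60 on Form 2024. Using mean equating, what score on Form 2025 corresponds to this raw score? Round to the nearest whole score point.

Mean equating: y = x + (M_Y − M_X) = 60 + (54 − 53) = 61

61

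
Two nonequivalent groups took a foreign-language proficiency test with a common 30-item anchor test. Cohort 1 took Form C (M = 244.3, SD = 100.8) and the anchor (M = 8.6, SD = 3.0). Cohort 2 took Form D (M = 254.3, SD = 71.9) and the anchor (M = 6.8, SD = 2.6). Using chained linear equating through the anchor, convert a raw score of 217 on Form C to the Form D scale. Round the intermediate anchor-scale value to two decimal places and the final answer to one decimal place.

Form C → anchor (Cohort 1): v = (3.0/100.8)(217 − 244.3) + 8.6 = 7.79
anchor → Form D (Cohort 2): y = (71.9/2.6)(7.79 − 6.8) + 254.3 = 281.7

281.7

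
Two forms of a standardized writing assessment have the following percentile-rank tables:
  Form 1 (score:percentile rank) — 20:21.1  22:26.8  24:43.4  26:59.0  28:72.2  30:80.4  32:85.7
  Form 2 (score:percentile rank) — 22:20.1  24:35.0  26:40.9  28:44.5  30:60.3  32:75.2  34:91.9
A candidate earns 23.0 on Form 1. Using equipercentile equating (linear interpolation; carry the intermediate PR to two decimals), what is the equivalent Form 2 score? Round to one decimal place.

PR of 23.0 on Form 1: 26.8 + (23.0 − 22)/(24 − 22) × (43.4 − 26.8) = 35.10
On Form 2, PR 35.10 falls between score 24 (PR 35.0) and 26 (PR 40.9).
Interpolate: 24 + (35.10 − 35.0)/(40.9 − 35.0) × (26 − 24) = 24.0

24.0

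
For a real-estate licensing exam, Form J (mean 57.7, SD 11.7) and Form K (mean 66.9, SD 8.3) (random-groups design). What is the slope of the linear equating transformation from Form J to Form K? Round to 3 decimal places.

A = SD_Y / SD_X = 8.3 / 11.7 = 0.709

0.709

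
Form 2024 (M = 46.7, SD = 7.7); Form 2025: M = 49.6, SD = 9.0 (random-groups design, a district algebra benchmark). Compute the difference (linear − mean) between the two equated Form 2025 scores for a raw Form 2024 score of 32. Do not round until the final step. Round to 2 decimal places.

Mean-equated: 32 + (49.6 − 46.7) = 34.90
Linear-equated: (9.0/7.7)(32 − 46.7) + 49.6 = 32.418
Difference = 32.418 − 34.90 = -2.48

-2.48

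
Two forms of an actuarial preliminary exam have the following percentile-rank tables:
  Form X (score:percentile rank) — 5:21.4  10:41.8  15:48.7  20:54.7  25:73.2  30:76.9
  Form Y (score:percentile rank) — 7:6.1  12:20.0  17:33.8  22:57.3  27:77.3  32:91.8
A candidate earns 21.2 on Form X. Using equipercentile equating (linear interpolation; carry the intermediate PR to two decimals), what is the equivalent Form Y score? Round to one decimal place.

22.5

PR of 21.2 on Form X: 54.7 + (21.2 − 20)/(25 − 20) × (73.2 − 54.7) = 59.14
On Form Y, PR 59.14 falls between score 22 (PR 57.3) and 27 (PR 77.3).
Interpolate: 22 + (59.14 − 57.3)/(77.3 − 57.3) × (27 − 22) = 22.5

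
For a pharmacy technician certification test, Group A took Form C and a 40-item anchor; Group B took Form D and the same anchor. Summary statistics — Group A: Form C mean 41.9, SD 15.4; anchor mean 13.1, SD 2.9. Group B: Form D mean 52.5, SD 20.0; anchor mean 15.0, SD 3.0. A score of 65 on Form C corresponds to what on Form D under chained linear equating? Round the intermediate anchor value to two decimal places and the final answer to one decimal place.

68.8

Form C → anchor (Group A): v = (2.9/15.4)(65 − 41.9) + 13.1 = 17.45
anchor → Form D (Group B): y = (20.0/3.0)(17.45 − 15.0) + 52.5 = 68.8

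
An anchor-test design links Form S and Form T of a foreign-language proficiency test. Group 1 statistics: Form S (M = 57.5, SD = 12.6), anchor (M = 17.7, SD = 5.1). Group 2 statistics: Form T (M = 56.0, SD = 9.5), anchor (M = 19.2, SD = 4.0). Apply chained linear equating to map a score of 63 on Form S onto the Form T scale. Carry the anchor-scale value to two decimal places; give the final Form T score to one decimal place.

Form S → anchor (Group 1): v = (5.1/12.6)(63 − 57.5) + 17.7 = 19.93
anchor → Form T (Group 2): y = (9.5/4.0)(19.93 − 19.2) + 56.0 = 57.7

57.7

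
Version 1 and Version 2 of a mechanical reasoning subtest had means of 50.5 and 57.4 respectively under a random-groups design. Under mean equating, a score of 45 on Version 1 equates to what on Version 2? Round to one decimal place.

51.9

Mean equating: y = x + (M_Y − M_X) = 45 + (57.4 − 50.5) = 51.9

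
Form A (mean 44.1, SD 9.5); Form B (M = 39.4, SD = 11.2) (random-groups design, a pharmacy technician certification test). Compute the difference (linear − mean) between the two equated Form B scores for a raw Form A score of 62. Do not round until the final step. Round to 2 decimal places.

Mean-equated: 62 + (39.4 − 44.1) = 57.30
Linear-equated: (11.2/9.5)(62 − 44.1) + 39.4 = 60.503
Difference = 60.503 − 57.30 = 3.20

3.20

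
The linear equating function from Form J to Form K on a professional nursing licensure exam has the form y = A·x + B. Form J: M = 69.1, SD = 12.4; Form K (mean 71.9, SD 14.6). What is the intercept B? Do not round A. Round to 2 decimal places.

-9.46

A = SD_Y / SD_X = 14.6 / 12.4 = 1.177419
B = M_Y − A·M_X = 71.9 − 1.177419 × 69.1 = -9.46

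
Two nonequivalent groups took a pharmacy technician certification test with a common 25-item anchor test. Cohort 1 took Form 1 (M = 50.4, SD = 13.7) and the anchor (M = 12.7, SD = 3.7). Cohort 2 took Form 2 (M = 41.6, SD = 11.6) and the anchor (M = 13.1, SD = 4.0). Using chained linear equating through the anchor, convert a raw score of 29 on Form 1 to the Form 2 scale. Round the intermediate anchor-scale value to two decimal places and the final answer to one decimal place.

Form 1 → anchor (Cohort 1): v = (3.7/13.7)(29 − 50.4) + 12.7 = 6.92
anchor → Form 2 (Cohort 2): y = (11.6/4.0)(6.92 − 13.1) + 41.6 = 23.7

23.7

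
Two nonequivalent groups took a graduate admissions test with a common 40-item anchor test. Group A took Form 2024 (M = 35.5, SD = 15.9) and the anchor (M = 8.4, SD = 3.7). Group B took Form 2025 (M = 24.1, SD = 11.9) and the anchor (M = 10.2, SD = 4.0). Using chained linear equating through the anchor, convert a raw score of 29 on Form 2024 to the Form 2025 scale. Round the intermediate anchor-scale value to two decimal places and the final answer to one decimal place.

Form 2024 → anchor (Group A): v = (3.7/15.9)(29 − 35.5) + 8.4 = 6.89
anchor → Form 2025 (Group B): y = (11.9/4.0)(6.89 − 10.2) + 24.1 = 14.3

14.3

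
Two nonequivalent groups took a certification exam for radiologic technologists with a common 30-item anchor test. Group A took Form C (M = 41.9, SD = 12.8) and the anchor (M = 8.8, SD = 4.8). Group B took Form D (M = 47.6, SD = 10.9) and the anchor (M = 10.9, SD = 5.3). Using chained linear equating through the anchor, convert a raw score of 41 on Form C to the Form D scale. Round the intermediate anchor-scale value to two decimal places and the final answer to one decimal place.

Form C → anchor (Group A): v = (4.8/12.8)(41 − 41.9) + 8.8 = 8.46
anchor → Form D (Group B): y = (10.9/5.3)(8.46 − 10.9) + 47.6 = 42.6

42.6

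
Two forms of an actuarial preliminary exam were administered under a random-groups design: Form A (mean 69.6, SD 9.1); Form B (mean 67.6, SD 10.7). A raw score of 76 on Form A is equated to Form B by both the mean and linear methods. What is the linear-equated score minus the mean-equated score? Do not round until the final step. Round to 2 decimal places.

Mean-equated: 76 + (67.6 − 69.6) = 74.00
Linear-equated: (10.7/9.1)(76 − 69.6) + 67.6 = 75.125
Difference = 75.125 − 74.00 = 1.13

1.13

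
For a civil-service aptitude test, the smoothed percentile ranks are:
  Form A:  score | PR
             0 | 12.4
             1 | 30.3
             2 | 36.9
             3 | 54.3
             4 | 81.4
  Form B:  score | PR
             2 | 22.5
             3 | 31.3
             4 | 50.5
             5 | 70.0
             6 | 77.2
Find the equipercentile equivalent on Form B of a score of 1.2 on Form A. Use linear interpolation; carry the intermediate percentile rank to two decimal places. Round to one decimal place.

PR of 1.2 on Form A: 30.3 + (1.2 − 1)/(2 − 1) × (36.9 − 30.3) = 31.62
On Form B, PR 31.62 falls between score 3 (PR 31.3) and 4 (PR 50.5).
Interpolate: 3 + (31.62 − 31.3)/(50.5 − 31.3) × (4 − 3) = 3.0

3.0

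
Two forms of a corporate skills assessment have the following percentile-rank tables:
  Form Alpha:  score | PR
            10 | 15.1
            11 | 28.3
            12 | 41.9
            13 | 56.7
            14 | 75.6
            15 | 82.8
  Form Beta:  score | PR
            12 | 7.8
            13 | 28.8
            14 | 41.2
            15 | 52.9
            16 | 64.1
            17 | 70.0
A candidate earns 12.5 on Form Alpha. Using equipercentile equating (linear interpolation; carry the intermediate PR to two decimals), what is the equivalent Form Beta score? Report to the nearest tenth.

PR of 12.5 on Form Alpha: 41.9 + (12.5 − 12)/(13 − 12) × (56.7 − 41.9) = 49.30
On Form Beta, PR 49.30 falls between score 14 (PR 41.2) and 15 (PR 52.9).
Interpolate: 14 + (49.30 − 41.2)/(52.9 − 41.2) × (15 − 14) = 14.7

14.7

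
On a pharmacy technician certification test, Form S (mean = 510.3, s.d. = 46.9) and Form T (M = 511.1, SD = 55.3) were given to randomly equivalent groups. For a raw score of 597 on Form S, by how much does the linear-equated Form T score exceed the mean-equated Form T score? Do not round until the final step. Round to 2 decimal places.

Mean-equated: 597 + (511.1 − 510.3) = 597.80
Linear-equated: (55.3/46.9)(597 − 510.3) + 511.1 = 613.328
Difference = 613.328 − 597.80 = 15.53

15.53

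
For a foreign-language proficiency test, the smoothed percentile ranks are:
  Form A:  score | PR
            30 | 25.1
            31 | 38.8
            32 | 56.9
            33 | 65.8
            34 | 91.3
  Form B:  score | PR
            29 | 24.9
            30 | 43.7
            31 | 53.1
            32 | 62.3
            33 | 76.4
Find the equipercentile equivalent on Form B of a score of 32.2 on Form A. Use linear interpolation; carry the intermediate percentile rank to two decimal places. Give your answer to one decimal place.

PR of 32.2 on Form A: 56.9 + (32.2 − 32)/(33 − 32) × (65.8 − 56.9) = 58.68
On Form B, PR 58.68 falls between score 31 (PR 53.1) and 32 (PR 62.3).
Interpolate: 31 + (58.68 − 53.1)/(62.3 − 53.1) × (32 − 31) = 31.6

31.6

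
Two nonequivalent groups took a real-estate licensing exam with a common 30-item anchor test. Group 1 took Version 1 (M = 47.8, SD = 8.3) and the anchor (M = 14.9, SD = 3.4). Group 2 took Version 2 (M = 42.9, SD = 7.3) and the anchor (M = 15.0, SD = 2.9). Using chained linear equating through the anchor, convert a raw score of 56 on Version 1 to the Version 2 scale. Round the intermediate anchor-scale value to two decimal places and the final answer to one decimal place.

Version 1 → anchor (Group 1): v = (3.4/8.3)(56 − 47.8) + 14.9 = 18.26
anchor → Version 2 (Group 2): y = (7.3/2.9)(18.26 − 15.0) + 42.9 = 51.1

51.1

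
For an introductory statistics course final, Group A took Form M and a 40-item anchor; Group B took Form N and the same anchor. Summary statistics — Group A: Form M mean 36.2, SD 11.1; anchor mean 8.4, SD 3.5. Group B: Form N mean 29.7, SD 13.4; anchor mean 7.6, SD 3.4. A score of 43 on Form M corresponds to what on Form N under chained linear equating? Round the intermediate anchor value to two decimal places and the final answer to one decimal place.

Form M → anchor (Group A): v = (3.5/11.1)(43 − 36.2) + 8.4 = 10.54
anchor → Form N (Group B): y = (13.4/3.4)(10.54 − 7.6) + 29.7 = 41.3

41.3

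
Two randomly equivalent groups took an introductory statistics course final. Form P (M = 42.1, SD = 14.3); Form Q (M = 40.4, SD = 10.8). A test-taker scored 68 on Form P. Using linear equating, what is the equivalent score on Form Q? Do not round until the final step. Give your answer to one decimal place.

60.0

Linear equating: y = (SD_Y/SD_X)(x − M_X) + M_Y
y = (10.8/14.3)(68 − 42.1) + 40.4
y = 0.755245 × 25.9 + 40.4 = 19.5608 + 40.4 = 60.0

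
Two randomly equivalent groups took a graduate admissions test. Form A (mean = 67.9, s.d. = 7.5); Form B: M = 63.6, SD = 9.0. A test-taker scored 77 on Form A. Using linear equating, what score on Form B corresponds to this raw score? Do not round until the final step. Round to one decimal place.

Linear equating: y = (SD_Y/SD_X)(x − M_X) + M_Y
y = (9.0/7.5)(77 − 67.9) + 63.6
y = 1.200000 × 9.1 + 63.6 = 10.9200 + 63.6 = 74.5

74.5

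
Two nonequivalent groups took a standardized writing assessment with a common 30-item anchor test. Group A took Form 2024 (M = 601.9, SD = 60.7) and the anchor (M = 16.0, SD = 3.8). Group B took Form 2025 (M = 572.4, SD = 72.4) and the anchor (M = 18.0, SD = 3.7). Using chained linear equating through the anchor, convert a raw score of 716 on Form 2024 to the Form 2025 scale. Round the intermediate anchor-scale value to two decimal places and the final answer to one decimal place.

673.0

Form 2024 → anchor (Group A): v = (3.8/60.7)(716 − 601.9) + 16.0 = 23.14
anchor → Form 2025 (Group B): y = (72.4/3.7)(23.14 − 18.0) + 572.4 = 673.0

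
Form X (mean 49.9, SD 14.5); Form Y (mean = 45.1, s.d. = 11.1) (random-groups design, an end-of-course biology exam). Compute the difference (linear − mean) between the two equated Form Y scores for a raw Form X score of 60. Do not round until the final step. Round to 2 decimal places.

-2.37

Mean-equated: 60 + (45.1 − 49.9) = 55.20
Linear-equated: (11.1/14.5)(60 − 49.9) + 45.1 = 52.832
Difference = 52.832 − 55.20 = -2.37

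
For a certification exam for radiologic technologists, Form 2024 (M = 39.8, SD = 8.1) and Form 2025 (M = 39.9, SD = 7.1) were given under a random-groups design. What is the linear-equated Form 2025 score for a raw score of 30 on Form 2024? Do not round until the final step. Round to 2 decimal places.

31.31

Linear equating: y = (SD_Y/SD_X)(x − M_X) + M_Y
y = (7.1/8.1)(30 − 39.8) + 39.9
y = 0.876543 × -9.8 + 39.9 = -8.5901 + 39.9 = 31.31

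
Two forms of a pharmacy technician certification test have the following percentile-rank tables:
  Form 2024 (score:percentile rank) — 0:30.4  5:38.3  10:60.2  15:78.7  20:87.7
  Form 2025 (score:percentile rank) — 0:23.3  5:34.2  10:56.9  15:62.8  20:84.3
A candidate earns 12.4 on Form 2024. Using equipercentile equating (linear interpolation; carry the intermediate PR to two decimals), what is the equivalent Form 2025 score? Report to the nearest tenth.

16.5

PR of 12.4 on Form 2024: 60.2 + (12.4 − 10)/(15 − 10) × (78.7 − 60.2) = 69.08
On Form 2025, PR 69.08 falls between score 15 (PR 62.8) and 20 (PR 84.3).
Interpolate: 15 + (69.08 − 62.8)/(84.3 − 62.8) × (20 − 15) = 16.5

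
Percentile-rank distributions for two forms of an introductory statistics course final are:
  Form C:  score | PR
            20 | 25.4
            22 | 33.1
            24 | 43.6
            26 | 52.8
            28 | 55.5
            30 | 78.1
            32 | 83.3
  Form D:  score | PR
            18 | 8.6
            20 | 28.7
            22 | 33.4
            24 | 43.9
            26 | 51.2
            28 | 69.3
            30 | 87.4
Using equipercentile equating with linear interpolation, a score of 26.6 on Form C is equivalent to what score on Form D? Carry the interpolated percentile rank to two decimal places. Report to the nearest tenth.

26.3

PR of 26.6 on Form C: 52.8 + (26.6 − 26)/(28 − 26) × (55.5 − 52.8) = 53.61
On Form D, PR 53.61 falls between score 26 (PR 51.2) and 28 (PR 69.3).
Interpolate: 26 + (53.61 − 51.2)/(69.3 − 51.2) × (28 − 26) = 26.3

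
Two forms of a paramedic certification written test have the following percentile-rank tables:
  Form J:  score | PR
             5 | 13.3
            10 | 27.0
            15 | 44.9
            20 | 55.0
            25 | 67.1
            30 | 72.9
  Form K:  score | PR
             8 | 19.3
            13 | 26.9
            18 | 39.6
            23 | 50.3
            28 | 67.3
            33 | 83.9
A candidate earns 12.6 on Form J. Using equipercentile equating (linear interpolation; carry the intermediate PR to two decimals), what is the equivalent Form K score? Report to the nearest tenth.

PR of 12.6 on Form J: 27.0 + (12.6 − 10)/(15 − 10) × (44.9 − 27.0) = 36.31
On Form K, PR 36.31 falls between score 13 (PR 26.9) and 18 (PR 39.6).
Interpolate: 13 + (36.31 − 26.9)/(39.6 − 26.9) × (18 − 13) = 16.7

16.7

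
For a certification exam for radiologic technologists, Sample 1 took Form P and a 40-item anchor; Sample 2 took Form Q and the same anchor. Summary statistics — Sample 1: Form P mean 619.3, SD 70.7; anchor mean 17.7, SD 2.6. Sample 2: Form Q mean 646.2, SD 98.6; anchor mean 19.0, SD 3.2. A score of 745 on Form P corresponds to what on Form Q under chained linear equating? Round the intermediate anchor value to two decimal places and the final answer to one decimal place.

Form P → anchor (Sample 1): v = (2.6/70.7)(745 − 619.3) + 17.7 = 22.32
anchor → Form Q (Sample 2): y = (98.6/3.2)(22.32 − 19.0) + 646.2 = 748.5

748.5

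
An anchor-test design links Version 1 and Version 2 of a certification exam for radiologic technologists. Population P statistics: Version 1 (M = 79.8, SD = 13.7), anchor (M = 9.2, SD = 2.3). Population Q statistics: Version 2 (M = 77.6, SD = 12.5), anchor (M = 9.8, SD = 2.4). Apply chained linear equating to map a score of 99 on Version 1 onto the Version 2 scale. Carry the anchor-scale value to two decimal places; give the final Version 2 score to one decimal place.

Version 1 → anchor (Population P): v = (2.3/13.7)(99 − 79.8) + 9.2 = 12.42
anchor → Version 2 (Population Q): y = (12.5/2.4)(12.42 − 9.8) + 77.6 = 91.2

91.2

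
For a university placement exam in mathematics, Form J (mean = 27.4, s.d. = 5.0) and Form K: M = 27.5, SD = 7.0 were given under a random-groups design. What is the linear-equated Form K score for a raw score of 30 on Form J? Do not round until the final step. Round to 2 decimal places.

31.14

Linear equating: y = (SD_Y/SD_X)(x − M_X) + M_Y
y = (7.0/5.0)(30 − 27.4) + 27.5
y = 1.400000 × 2.6 + 27.5 = 3.6400 + 27.5 = 31.14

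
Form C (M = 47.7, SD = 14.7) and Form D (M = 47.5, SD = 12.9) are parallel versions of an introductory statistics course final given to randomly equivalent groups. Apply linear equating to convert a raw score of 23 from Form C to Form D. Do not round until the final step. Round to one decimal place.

Linear equating: y = (SD_Y/SD_X)(x − M_X) + M_Y
y = (12.9/14.7)(23 − 47.7) + 47.5
y = 0.877551 × -24.7 + 47.5 = -21.6755 + 47.5 = 25.8

25.8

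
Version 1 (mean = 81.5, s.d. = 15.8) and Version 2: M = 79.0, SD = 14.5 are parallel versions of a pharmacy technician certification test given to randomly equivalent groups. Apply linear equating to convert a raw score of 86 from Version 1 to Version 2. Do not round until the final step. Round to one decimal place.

83.1

Linear equating: y = (SD_Y/SD_X)(x − M_X) + M_Y
y = (14.5/15.8)(86 − 81.5) + 79.0
y = 0.917722 × 4.5 + 79.0 = 4.1297 + 79.0 = 83.1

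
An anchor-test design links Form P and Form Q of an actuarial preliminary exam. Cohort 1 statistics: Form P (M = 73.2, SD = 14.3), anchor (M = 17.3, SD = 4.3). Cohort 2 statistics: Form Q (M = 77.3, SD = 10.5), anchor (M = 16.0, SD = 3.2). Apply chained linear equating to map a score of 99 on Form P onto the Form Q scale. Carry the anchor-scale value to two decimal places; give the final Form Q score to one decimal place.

Form P → anchor (Cohort 1): v = (4.3/14.3)(99 − 73.2) + 17.3 = 25.06
anchor → Form Q (Cohort 2): y = (10.5/3.2)(25.06 − 16.0) + 77.3 = 107.0

107.0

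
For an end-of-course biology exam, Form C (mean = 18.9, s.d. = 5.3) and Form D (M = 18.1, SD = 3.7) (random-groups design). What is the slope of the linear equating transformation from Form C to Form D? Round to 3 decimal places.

0.698

A = SD_Y / SD_X = 3.7 / 5.3 = 0.698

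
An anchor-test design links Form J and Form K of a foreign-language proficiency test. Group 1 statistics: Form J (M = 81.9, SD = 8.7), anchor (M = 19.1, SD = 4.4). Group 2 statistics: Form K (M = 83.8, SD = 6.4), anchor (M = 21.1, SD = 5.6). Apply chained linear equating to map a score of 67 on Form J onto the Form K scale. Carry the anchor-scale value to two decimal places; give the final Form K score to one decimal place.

72.9

Form J → anchor (Group 1): v = (4.4/8.7)(67 − 81.9) + 19.1 = 11.56
anchor → Form K (Group 2): y = (6.4/5.6)(11.56 − 21.1) + 83.8 = 72.9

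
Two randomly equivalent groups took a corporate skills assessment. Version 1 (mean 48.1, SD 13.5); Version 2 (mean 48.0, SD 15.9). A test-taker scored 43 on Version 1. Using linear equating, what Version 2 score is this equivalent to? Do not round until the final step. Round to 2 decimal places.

Linear equating: y = (SD_Y/SD_X)(x − M_X) + M_Y
y = (15.9/13.5)(43 − 48.1) + 48.0
y = 1.177778 × -5.1 + 48.0 = -6.0067 + 48.0 = 41.99

41.99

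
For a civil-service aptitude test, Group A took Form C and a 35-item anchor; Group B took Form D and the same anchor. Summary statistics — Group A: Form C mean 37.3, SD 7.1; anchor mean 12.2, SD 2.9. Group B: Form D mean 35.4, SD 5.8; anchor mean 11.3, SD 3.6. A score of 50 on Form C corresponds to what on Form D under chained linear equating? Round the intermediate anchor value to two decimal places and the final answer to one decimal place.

Form C → anchor (Group A): v = (2.9/7.1)(50 − 37.3) + 12.2 = 17.39
anchor → Form D (Group B): y = (5.8/3.6)(17.39 − 11.3) + 35.4 = 45.2

45.2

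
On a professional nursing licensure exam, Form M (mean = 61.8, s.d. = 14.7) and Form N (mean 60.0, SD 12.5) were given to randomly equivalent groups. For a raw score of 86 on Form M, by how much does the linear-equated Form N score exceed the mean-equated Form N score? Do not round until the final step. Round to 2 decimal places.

-3.62

Mean-equated: 86 + (60.0 − 61.8) = 84.20
Linear-equated: (12.5/14.7)(86 − 61.8) + 60.0 = 80.578
Difference = 80.578 − 84.20 = -3.62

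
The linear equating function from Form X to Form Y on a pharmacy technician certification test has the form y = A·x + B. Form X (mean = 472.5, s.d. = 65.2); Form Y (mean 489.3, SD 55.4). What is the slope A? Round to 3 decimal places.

0.850

A = SD_Y / SD_X = 55.4 / 65.2 = 0.850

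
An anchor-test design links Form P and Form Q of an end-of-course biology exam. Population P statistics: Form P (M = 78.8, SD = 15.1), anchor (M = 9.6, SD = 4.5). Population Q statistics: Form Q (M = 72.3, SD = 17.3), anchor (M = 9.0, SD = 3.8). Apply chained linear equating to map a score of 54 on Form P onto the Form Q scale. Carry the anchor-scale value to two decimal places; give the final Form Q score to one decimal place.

Form P → anchor (Population P): v = (4.5/15.1)(54 − 78.8) + 9.6 = 2.21
anchor → Form Q (Population Q): y = (17.3/3.8)(2.21 − 9.0) + 72.3 = 41.4

41.4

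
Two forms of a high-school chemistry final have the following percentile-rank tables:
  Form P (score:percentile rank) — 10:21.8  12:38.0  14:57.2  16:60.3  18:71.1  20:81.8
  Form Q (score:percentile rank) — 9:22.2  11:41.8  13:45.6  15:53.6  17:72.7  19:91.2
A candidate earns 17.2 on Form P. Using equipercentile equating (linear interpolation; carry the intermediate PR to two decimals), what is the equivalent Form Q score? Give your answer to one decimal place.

16.4

PR of 17.2 on Form P: 60.3 + (17.2 − 16)/(18 − 16) × (71.1 − 60.3) = 66.78
On Form Q, PR 66.78 falls between score 15 (PR 53.6) and 17 (PR 72.7).
Interpolate: 15 + (66.78 − 53.6)/(72.7 − 53.6) × (17 − 15) = 16.4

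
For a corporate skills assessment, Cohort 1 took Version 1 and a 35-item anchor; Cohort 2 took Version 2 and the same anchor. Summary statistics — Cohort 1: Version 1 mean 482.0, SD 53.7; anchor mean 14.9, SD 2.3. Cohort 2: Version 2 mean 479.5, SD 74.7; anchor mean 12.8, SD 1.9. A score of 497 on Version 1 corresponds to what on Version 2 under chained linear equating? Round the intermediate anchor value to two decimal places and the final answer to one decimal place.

587.2

Version 1 → anchor (Cohort 1): v = (2.3/53.7)(497 − 482.0) + 14.9 = 15.54
anchor → Version 2 (Cohort 2): y = (74.7/1.9)(15.54 − 12.8) + 479.5 = 587.2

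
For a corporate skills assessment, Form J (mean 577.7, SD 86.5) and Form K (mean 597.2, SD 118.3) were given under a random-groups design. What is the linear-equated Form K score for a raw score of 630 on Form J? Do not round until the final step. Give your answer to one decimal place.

Linear equating: y = (SD_Y/SD_X)(x − M_X) + M_Y
y = (118.3/86.5)(630 − 577.7) + 597.2
y = 1.367630 × 52.3 + 597.2 = 71.5271 + 597.2 = 668.7

668.7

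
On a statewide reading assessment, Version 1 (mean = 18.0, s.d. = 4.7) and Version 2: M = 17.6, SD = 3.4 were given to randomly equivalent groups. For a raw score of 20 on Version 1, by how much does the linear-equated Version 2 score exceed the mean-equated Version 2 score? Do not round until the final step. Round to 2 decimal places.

-0.55

Mean-equated: 20 + (17.6 − 18.0) = 19.60
Linear-equated: (3.4/4.7)(20 − 18.0) + 17.6 = 19.047
Difference = 19.047 − 19.60 = -0.55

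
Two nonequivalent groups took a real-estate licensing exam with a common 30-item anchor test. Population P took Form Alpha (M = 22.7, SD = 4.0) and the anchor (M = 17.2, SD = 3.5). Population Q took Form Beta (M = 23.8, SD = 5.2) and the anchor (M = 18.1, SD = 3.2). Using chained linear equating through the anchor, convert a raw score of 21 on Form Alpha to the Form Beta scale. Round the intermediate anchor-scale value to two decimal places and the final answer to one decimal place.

19.9

Form Alpha → anchor (Population P): v = (3.5/4.0)(21 − 22.7) + 17.2 = 15.71
anchor → Form Beta (Population Q): y = (5.2/3.2)(15.71 − 18.1) + 23.8 = 19.9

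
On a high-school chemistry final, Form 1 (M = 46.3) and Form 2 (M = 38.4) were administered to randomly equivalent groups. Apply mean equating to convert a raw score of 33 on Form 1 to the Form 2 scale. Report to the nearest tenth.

25.1

Mean equating: y = x + (M_Y − M_X) = 33 + (38.4 − 46.3) = 25.1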